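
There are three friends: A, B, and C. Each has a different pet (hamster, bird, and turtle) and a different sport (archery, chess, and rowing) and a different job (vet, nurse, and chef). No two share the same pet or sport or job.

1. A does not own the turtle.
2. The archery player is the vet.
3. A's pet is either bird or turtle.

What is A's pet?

bird

Clue 1 rules out turtle for A's pet.
With clues 1–3, hamster is impossible for A's pet.
That leaves bird.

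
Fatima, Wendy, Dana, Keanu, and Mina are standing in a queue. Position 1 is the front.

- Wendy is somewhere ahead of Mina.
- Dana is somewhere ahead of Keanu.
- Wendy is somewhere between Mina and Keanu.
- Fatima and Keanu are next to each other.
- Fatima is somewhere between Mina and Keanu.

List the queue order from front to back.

From clue 1: Wendy is in {1,2,3,4}.
From clues 1–3: Wendy is in {3,4}.
From clues 1–4: Dana → position 1, Wendy → position 4, Mina → position 5.
From clues 1–5: Keanu → position 2, Fatima → position 3.

Dana, Keanu, Fatima, Wendy, Mina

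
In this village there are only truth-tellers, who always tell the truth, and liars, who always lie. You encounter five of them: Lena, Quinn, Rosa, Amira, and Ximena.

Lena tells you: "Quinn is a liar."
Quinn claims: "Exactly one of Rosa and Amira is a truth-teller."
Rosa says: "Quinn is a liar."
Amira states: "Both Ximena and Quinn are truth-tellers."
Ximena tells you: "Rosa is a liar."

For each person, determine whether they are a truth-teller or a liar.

Lena: liar, Quinn: truth-teller, Rosa: liar, Amira: truth-teller, Ximena: truth-teller

Consider Lena. Suppose Lena is a truth-teller.
Then no assignment of the remaining roles makes every statement match its speaker's type — contradiction.
So Lena is a liar.
Consider Quinn. Suppose Quinn is a liar.
Then Lena's statement comes out true, contradicting Lena being a liar.
So Quinn is a truth-teller.
With that fixed, Rosa's statement is false, so Rosa is a liar.
With that fixed, Ximena's statement is true, so Ximena is a truth-teller.
With that fixed, Amira's statement is true, so Amira is a truth-teller.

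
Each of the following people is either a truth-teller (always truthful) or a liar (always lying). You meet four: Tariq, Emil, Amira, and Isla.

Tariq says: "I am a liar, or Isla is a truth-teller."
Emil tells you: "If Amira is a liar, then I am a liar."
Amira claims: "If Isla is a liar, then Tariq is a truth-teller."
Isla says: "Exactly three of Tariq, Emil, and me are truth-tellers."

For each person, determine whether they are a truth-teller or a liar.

Consider Tariq. Suppose Tariq is a liar.
Then Tariq's own statement would have to be false, but it can't be — contradiction.
So Tariq is a truth-teller.
With that fixed, Amira's statement is true, so Amira is a truth-teller.
With that fixed, Emil's statement is true, so Emil is a truth-teller.
Consider Isla. Suppose Isla is a liar.
Then Tariq's statement comes out false, contradicting Tariq being a truth-teller.
So Isla is a truth-teller.

Tariq: truth-teller, Emil: truth-teller, Amira: truth-teller, Isla: truth-teller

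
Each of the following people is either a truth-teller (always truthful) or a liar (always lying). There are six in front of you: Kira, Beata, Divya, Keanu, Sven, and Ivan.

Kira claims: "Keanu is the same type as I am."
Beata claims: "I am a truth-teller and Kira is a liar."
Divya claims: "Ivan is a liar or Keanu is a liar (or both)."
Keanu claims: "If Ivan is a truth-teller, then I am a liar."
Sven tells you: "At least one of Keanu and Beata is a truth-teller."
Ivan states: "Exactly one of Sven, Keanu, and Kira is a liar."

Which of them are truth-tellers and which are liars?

Kira: truth-teller, Beata: liar, Divya: truth-teller, Keanu: truth-teller, Sven: truth-teller, Ivan: liar

Consider Kira. Suppose Kira is a liar.
Then no assignment of the remaining roles makes every statement match its speaker's type — contradiction.
So Kira is a truth-teller.
With that fixed, Beata's statement is false, so Beata is a liar.
Consider Divya. Suppose Divya is a liar.
Then no assignment of the remaining roles makes every statement match its speaker's type — contradiction.
So Divya is a truth-teller.
Consider Keanu. Suppose Keanu is a liar.
Then Kira's statement comes out false, contradicting Kira being a truth-teller.
So Keanu is a truth-teller.
With that fixed, Sven's statement is true, so Sven is a truth-teller.
With that fixed, Ivan's statement is false, so Ivan is a liar.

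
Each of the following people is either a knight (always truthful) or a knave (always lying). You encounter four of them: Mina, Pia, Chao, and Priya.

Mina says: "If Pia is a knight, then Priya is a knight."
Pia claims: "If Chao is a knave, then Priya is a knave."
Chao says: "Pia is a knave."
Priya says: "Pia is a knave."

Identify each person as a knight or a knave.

Consider Mina. Suppose Mina is a knight.
Then no assignment of the remaining roles makes every statement match its speaker's type — contradiction.
So Mina is a knave.
Consider Pia. Suppose Pia is a knave.
Then Mina's statement comes out true, contradicting Mina being a knave.
So Pia is a knight.
With that fixed, Chao's statement is false, so Chao is a knave.
With that fixed, Priya's statement is false, so Priya is a knave.

Mina: knave, Pia: knight, Chao: knave, Priya: knave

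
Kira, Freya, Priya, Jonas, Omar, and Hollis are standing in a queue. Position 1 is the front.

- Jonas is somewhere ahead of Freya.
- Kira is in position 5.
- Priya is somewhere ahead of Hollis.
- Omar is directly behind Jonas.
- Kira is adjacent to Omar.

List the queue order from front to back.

From clue 1: Freya is in {2,3,4,5,6}.
From clues 1–2: Kira → position 5.
From clues 1–3: Freya is in {2,3,4,6}.
From clues 1–4: Freya is in {3,4,6}.
From clues 1–5: Priya → position 1, Hollis → position 2, Jonas → position 3, Omar → position 4, Freya → position 6.

Priya, Hollis, Jonas, Omar, Kira, Freya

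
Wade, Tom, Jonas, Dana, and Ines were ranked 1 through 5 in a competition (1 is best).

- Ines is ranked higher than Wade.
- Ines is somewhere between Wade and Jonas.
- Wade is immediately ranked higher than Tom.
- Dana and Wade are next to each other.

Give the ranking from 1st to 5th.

From clue 1: Wade is in {2,3,4,5}.
From clues 1–2: Wade is in {3,4,5}.
From clues 1–3: Wade is in {3,4}.
From clues 1–4: Jonas → rank 1, Ines → rank 2, Dana → rank 3, Wade → rank 4, Tom → rank 5.

Jonas, Ines, Dana, Wade, Tom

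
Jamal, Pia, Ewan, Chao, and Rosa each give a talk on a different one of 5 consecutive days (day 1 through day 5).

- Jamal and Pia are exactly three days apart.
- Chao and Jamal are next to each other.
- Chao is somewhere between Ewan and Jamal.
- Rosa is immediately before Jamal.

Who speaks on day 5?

With clues 1–3, Chao is ruled out for day 5.
With clues 1–4, Ewan, Jamal, and Rosa are ruled out for day 5.
So day 5 is Pia.

Pia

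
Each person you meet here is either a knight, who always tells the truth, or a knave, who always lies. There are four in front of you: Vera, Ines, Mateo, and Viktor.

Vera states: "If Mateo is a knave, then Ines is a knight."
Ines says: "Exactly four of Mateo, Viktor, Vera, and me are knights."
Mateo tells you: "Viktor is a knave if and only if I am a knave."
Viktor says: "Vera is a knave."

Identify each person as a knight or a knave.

Vera: knave, Ines: knave, Mateo: knave, Viktor: knight

Consider Vera. Suppose Vera is a knight.
Then no assignment of the remaining roles makes every statement match its speaker's type — contradiction.
So Vera is a knave.
With that fixed, Ines's statement is false, so Ines is a knave.
With that fixed, Viktor's statement is true, so Viktor is a knight.
Consider Mateo. Suppose Mateo is a knight.
Then Vera's statement comes out true, contradicting Vera being a knave.
So Mateo is a knave.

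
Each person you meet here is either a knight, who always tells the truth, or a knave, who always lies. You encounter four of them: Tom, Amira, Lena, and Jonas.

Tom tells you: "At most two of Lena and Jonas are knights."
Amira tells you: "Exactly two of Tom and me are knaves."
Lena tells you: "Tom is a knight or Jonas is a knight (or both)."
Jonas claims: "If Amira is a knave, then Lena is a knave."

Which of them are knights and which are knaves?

Tom: knight, Amira: knave, Lena: knight, Jonas: knave

Regardless of anyone's role, Tom's statement is true, so Tom is a knight.
With that fixed, Amira's statement is false, so Amira is a knave.
With that fixed, Lena's statement is true, so Lena is a knight.
With that fixed, Jonas's statement is false, so Jonas is a knave.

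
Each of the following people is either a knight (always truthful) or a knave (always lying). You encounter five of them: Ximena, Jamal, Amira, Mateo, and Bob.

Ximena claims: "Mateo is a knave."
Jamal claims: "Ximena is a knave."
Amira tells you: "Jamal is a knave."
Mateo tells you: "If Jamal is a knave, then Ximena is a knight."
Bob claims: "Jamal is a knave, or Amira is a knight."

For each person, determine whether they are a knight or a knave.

Ximena: knave, Jamal: knight, Amira: knave, Mateo: knight, Bob: knave

Consider Ximena. Suppose Ximena is a knight.
Then no assignment of the remaining roles makes every statement match its speaker's type — contradiction.
So Ximena is a knave.
With that fixed, Jamal's statement is true, so Jamal is a knight.
With that fixed, Amira's statement is false, so Amira is a knave.
With that fixed, Mateo's statement is true, so Mateo is a knight.
With that fixed, Bob's statement is false, so Bob is a knave.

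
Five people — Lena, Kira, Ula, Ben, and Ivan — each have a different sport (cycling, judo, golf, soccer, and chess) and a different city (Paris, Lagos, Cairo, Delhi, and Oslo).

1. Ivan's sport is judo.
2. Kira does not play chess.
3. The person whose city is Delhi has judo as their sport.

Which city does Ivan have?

With clues 1–3, Cairo, Lagos, Oslo, and Paris are impossible for Ivan's city.
That leaves Delhi.

Delhi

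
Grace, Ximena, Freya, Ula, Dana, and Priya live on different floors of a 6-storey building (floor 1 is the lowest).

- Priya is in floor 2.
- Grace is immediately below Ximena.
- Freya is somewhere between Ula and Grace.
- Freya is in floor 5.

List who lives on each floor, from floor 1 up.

From clue 1: Priya → floor 2.
From clues 1–2: Grace is in {3,4,5}.
From clues 1–4: Dana → floor 1, Grace → floor 3, Ximena → floor 4, Freya → floor 5, Ula → floor 6.

Dana, Priya, Grace, Ximena, Freya, Ula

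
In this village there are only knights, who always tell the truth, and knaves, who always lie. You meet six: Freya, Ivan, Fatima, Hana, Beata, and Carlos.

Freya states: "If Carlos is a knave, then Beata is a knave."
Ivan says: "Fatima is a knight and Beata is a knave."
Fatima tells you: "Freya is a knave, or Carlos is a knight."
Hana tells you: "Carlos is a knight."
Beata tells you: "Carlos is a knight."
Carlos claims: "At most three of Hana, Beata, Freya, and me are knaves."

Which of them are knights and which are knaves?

Freya: knight, Ivan: knave, Fatima: knight, Hana: knight, Beata: knight, Carlos: knight

Consider Freya. Suppose Freya is a knave.
Then no assignment of the remaining roles makes every statement match its speaker's type — contradiction.
So Freya is a knight.
With that fixed, Carlos's statement is true, so Carlos is a knight.
With that fixed, Fatima's statement is true, so Fatima is a knight.
With that fixed, Hana's statement is true, so Hana is a knight.
With that fixed, Beata's statement is true, so Beata is a knight.
With that fixed, Ivan's statement is false, so Ivan is a knave.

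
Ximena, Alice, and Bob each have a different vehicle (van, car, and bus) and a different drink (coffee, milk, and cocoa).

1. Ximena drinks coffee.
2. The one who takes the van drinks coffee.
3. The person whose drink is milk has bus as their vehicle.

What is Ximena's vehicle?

van

With clues 1–2, bus and car are impossible for Ximena's vehicle.
That leaves van.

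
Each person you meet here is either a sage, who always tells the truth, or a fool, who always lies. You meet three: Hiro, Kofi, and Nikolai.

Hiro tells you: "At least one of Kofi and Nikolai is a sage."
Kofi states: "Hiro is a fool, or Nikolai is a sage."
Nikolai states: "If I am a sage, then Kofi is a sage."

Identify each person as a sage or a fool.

Hiro: sage, Kofi: sage, Nikolai: sage

Consider Hiro. Suppose Hiro is a fool.
Then no assignment of the remaining roles makes every statement match its speaker's type — contradiction.
So Hiro is a sage.
Consider Kofi. Suppose Kofi is a fool.
Then whichever role Nikolai has, Nikolai's statement has the wrong truth value — contradiction.
So Kofi is a sage.
With that fixed, Nikolai's statement is true, so Nikolai is a sage.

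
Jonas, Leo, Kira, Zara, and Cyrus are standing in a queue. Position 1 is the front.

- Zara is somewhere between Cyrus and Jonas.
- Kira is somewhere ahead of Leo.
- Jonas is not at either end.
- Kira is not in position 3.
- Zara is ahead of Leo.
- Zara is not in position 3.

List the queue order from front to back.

From clue 1: Zara is in {2,3,4}.
From clues 1–3: Jonas is in {2,3,4}.
From clues 1–5: Leo is in {4,5}.
From clues 1–6: Cyrus → position 1, Zara → position 2, Jonas → position 3, Kira → position 4, Leo → position 5.

Cyrus, Zara, Jonas, Kira, Leo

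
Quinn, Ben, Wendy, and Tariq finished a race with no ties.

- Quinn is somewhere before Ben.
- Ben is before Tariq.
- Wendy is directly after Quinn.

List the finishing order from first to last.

Quinn, Wendy, Ben, Tariq

From clue 1: Quinn is in {1,2,3}.
From clues 1–2: Quinn is in {1,2}.
From clues 1–3: Quinn → place 1, Wendy → place 2, Ben → place 3, Tariq → place 4.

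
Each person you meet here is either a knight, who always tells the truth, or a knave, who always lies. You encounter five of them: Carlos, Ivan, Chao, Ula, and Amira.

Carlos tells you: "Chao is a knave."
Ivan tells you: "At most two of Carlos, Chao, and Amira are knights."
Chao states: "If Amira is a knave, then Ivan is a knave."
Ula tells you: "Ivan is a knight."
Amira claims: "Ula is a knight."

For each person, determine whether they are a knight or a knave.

Carlos: knave, Ivan: knight, Chao: knight, Ula: knight, Amira: knight

Consider Carlos. Suppose Carlos is a knight.
Then no assignment of the remaining roles makes every statement match its speaker's type — contradiction.
So Carlos is a knave.
With that fixed, Ivan's statement is true, so Ivan is a knight.
With that fixed, Ula's statement is true, so Ula is a knight.
With that fixed, Amira's statement is true, so Amira is a knight.
With that fixed, Chao's statement is true, so Chao is a knight.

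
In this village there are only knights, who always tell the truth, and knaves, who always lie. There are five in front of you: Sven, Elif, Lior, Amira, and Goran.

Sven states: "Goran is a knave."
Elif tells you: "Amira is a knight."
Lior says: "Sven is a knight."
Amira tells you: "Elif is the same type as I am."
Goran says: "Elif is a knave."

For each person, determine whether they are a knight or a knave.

Sven: knight, Elif: knight, Lior: knight, Amira: knight, Goran: knave

Consider Sven. Suppose Sven is a knave.
Then no assignment of the remaining roles makes every statement match its speaker's type — contradiction.
So Sven is a knight.
With that fixed, Lior's statement is true, so Lior is a knight.
Consider Elif. Suppose Elif is a knave.
Then whichever role Amira has, Amira's statement has the wrong truth value — contradiction.
So Elif is a knight.
With that fixed, Goran's statement is false, so Goran is a knave.
Consider Amira. Suppose Amira is a knave.
Then Elif's statement comes out false, contradicting Elif being a knight.
So Amira is a knight.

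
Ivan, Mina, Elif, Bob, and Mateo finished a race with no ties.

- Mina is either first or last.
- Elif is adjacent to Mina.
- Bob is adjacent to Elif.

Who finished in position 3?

Bob

With clue 1, Mina is ruled out for place 3.
With clues 1–2, Elif is ruled out for place 3.
With clues 1–3, Ivan and Mateo are ruled out for place 3.
So place 3 is Bob.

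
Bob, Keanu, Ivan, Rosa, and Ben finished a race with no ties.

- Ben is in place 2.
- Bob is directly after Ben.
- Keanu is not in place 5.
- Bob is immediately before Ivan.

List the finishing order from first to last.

Keanu, Ben, Bob, Ivan, Rosa

From clue 1: Ben → place 2.
From clues 1–2: Bob → place 3.
From clues 1–3: Keanu is in {1,4}.
From clues 1–4: Keanu → place 1, Ivan → place 4, Rosa → place 5.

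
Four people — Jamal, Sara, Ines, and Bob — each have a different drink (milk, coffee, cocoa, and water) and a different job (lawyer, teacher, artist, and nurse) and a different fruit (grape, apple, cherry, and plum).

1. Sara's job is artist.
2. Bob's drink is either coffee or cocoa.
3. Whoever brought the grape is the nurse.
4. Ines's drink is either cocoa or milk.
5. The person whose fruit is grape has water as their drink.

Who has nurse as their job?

Jamal

Clue 1 rules out Sara for the one with job nurse.
With clues 1–5, Bob and Ines are impossible for the one with job nurse.
That leaves Jamal.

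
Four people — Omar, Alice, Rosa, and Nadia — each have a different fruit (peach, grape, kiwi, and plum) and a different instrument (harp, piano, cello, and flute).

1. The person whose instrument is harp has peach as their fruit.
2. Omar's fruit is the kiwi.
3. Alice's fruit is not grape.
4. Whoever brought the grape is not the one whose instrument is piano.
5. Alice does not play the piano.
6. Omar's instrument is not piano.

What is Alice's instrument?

With clues 1–5, piano is impossible for Alice's instrument.
With clues 1–6, cello and flute are impossible for Alice's instrument.
That leaves harp.

harp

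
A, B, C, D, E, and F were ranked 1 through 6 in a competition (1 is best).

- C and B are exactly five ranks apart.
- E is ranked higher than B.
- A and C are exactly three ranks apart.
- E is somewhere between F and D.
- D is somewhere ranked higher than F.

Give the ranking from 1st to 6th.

C, D, E, A, F, B

From clue 1: B is in {1,6}.
From clues 1–2: C → rank 1, B → rank 6.
From clues 1–3: A → rank 4.
From clues 1–4: E → rank 3.
From clues 1–5: D → rank 2, F → rank 5.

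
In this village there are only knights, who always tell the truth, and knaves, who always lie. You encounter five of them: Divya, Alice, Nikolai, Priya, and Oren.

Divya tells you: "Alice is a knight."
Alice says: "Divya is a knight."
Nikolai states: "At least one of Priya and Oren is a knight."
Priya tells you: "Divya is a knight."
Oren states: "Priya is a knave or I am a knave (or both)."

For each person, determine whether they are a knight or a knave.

Consider Divya. Suppose Divya is a knight.
Then no assignment of the remaining roles makes every statement match its speaker's type — contradiction.
So Divya is a knave.
With that fixed, Alice's statement is false, so Alice is a knave.
With that fixed, Priya's statement is false, so Priya is a knave.
With that fixed, Oren's statement is true, so Oren is a knight.
With that fixed, Nikolai's statement is true, so Nikolai is a knight.

Divya: knave, Alice: knave, Nikolai: knight, Priya: knave, Oren: knight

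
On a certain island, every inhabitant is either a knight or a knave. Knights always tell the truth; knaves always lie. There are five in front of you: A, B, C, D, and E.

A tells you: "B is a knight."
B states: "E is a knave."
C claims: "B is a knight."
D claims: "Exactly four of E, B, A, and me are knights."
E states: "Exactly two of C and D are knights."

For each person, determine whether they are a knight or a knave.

A: knight, B: knight, C: knight, D: knave, E: knave

Consider A. Suppose A is a knave.
Then no assignment of the remaining roles makes every statement match its speaker's type — contradiction.
So A is a knight.
Consider B. Suppose B is a knave.
Then A's statement comes out false, contradicting A being a knight.
So B is a knight.
With that fixed, C's statement is true, so C is a knight.
Consider D. Suppose D is a knight.
Then no assignment of the remaining roles makes every statement match its speaker's type — contradiction.
So D is a knave.
With that fixed, E's statement is false, so E is a knave.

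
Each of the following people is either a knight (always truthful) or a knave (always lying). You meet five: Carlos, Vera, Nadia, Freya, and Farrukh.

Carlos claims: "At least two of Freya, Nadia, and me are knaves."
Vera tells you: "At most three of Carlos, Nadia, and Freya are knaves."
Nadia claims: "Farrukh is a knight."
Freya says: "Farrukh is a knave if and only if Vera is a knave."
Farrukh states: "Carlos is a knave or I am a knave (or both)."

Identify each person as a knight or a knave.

Carlos: knave, Vera: knight, Nadia: knight, Freya: knight, Farrukh: knight

Regardless of anyone's role, Vera's statement is true, so Vera is a knight.
Consider Carlos. Suppose Carlos is a knight.
Then whichever role Farrukh has, Farrukh's statement has the wrong truth value — contradiction.
So Carlos is a knave.
With that fixed, Farrukh's statement is true, so Farrukh is a knight.
With that fixed, Nadia's statement is true, so Nadia is a knight.
With that fixed, Freya's statement is true, so Freya is a knight.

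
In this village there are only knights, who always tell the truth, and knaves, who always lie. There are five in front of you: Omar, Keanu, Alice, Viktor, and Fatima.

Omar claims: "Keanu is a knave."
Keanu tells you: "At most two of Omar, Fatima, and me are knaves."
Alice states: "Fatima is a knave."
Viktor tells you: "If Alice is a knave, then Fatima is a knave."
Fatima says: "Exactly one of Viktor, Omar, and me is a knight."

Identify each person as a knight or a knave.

Consider Omar. Suppose Omar is a knight.
Then no assignment of the remaining roles makes every statement match its speaker's type — contradiction.
So Omar is a knave.
Consider Keanu. Suppose Keanu is a knave.
Then Omar's statement comes out true, contradicting Omar being a knave.
So Keanu is a knight.
Consider Alice. Suppose Alice is a knight.
Then no assignment of the remaining roles makes every statement match its speaker's type — contradiction.
So Alice is a knave.
Consider Viktor. Suppose Viktor is a knight.
Then whichever role Fatima has, Fatima's statement has the wrong truth value — contradiction.
So Viktor is a knave.
Consider Fatima. Suppose Fatima is a knave.
Then Alice's statement comes out true, contradicting Alice being a knave.
So Fatima is a knight.

Omar: knave, Keanu: knight, Alice: knave, Viktor: knave, Fatima: knight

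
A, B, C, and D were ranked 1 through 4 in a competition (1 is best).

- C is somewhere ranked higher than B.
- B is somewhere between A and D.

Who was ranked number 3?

With clues 1–2, A, C, and D are ruled out for rank 3.
So rank 3 is B.

B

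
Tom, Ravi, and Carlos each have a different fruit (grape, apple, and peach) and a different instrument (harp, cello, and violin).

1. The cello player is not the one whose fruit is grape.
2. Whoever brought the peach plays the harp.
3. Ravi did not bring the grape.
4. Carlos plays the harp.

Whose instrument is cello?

Ravi

With clues 1–4, Carlos and Tom are impossible for the one with instrument cello.
That leaves Ravi.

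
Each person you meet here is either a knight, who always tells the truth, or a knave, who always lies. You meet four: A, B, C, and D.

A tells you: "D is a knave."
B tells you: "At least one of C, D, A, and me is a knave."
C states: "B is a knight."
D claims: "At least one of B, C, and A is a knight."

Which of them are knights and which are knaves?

A: knave, B: knight, C: knight, D: knight

Consider A. Suppose A is a knight.
Then no assignment of the remaining roles makes every statement match its speaker's type — contradiction.
So A is a knave.
With that fixed, B's statement is true, so B is a knight.
With that fixed, C's statement is true, so C is a knight.
With that fixed, D's statement is true, so D is a knight.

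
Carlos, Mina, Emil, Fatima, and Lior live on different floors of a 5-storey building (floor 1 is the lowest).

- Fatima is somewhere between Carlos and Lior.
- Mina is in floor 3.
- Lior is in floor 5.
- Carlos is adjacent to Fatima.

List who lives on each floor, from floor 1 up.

Carlos, Fatima, Mina, Emil, Lior

From clue 1: Fatima is in {2,3,4}.
From clues 1–2: Mina → floor 3.
From clues 1–3: Lior → floor 5.
From clues 1–4: Carlos → floor 1, Fatima → floor 2, Emil → floor 4.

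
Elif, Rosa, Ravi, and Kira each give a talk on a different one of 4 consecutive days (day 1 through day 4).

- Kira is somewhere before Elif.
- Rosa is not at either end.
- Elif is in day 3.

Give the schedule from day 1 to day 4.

Kira, Rosa, Elif, Ravi

From clue 1: Elif is in {2,3,4}.
From clues 1–2: Rosa is in {2,3}.
From clues 1–3: Kira → day 1, Rosa → day 2, Elif → day 3, Ravi → day 4.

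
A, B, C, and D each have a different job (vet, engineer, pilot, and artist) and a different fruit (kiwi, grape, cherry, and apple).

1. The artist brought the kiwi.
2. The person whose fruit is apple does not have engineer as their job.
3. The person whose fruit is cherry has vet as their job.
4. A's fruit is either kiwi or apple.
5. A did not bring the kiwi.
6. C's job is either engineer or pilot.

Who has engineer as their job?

C

With clues 1–4, A is impossible for the one with job engineer.
With clues 1–6, B and D are impossible for the one with job engineer.
That leaves C.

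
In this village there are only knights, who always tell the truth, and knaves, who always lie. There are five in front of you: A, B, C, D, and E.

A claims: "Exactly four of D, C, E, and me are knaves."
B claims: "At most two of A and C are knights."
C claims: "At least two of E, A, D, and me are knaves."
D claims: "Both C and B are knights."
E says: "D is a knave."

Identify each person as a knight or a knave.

A: knave, B: knight, C: knight, D: knight, E: knave

Regardless of anyone's role, B's statement is true, so B is a knight.
Consider A. Suppose A is a knight.
Then A's own statement would have to be true, but it can't be — contradiction.
So A is a knave.
Consider C. Suppose C is a knave.
Then C's own statement would have to be false, but it can't be — contradiction.
So C is a knight.
With that fixed, D's statement is true, so D is a knight.
With that fixed, E's statement is false, so E is a knave.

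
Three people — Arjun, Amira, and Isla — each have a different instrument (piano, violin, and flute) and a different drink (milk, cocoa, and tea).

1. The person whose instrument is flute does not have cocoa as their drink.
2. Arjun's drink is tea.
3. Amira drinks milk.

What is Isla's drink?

With clues 1–2, tea is impossible for Isla's drink.
With clues 1–3, milk is impossible for Isla's drink.
That leaves cocoa.

cocoa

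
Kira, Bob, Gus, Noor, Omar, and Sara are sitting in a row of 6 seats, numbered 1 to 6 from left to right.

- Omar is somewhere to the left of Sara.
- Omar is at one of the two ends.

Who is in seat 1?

With clue 1, Sara is ruled out for seat 1.
With clues 1–2, Bob, Gus, Kira, and Noor are ruled out for seat 1.
So seat 1 is Omar.

Omar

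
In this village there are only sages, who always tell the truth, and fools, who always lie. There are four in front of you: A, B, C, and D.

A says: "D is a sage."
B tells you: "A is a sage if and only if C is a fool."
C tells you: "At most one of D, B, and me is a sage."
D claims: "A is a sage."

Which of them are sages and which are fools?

A: sage, B: sage, C: fool, D: sage

Consider A. Suppose A is a fool.
Then no assignment of the remaining roles makes every statement match its speaker's type — contradiction.
So A is a sage.
With that fixed, D's statement is true, so D is a sage.
Consider B. Suppose B is a fool.
Then whichever role C has, C's statement has the wrong truth value — contradiction.
So B is a sage.
With that fixed, C's statement is false, so C is a fool.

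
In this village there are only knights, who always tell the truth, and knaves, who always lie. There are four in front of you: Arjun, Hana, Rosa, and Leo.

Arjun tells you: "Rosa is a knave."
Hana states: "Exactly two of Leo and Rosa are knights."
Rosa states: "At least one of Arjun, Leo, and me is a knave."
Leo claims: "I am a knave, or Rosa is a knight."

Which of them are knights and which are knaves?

Consider Arjun. Suppose Arjun is a knight.
Then no assignment of the remaining roles makes every statement match its speaker's type — contradiction.
So Arjun is a knave.
With that fixed, Rosa's statement is true, so Rosa is a knight.
With that fixed, Leo's statement is true, so Leo is a knight.
With that fixed, Hana's statement is true, so Hana is a knight.

Arjun: knave, Hana: knight, Rosa: knight, Leo: knight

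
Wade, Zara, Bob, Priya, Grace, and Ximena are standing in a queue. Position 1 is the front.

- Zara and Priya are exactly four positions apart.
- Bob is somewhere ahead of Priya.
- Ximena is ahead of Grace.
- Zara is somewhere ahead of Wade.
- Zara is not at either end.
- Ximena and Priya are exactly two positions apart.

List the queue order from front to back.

Bob, Zara, Wade, Ximena, Grace, Priya

From clue 1: Zara is in {1,2,5,6}.
From clues 1–2: Zara is in {1,2,6}.
From clues 1–4: Zara is in {1,2}.
From clues 1–5: Zara → position 2, Priya → position 6.
From clues 1–6: Bob → position 1, Wade → position 3, Ximena → position 4, Grace → position 5.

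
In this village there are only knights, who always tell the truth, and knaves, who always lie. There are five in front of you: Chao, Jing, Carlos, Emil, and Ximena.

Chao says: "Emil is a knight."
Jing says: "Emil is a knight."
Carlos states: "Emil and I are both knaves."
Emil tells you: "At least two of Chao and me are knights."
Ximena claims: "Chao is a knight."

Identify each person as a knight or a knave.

Consider Chao. Suppose Chao is a knave.
Then no assignment of the remaining roles makes every statement match its speaker's type — contradiction.
So Chao is a knight.
With that fixed, Ximena's statement is true, so Ximena is a knight.
Consider Jing. Suppose Jing is a knave.
Then no assignment of the remaining roles makes every statement match its speaker's type — contradiction.
So Jing is a knight.
Consider Carlos. Suppose Carlos is a knight.
Then Carlos's own statement would have to be true, but it can't be — contradiction.
So Carlos is a knave.
Consider Emil. Suppose Emil is a knave.
Then Chao's statement comes out false, contradicting Chao being a knight.
So Emil is a knight.

Chao: knight, Jing: knight, Carlos: knave, Emil: knight, Ximena: knight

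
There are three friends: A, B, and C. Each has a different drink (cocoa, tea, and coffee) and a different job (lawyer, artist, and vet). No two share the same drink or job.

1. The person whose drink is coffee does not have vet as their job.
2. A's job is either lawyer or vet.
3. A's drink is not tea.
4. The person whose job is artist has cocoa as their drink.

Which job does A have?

With clues 1–2, artist is impossible for A's job.
With clues 1–4, vet is impossible for A's job.
That leaves lawyer.

lawyer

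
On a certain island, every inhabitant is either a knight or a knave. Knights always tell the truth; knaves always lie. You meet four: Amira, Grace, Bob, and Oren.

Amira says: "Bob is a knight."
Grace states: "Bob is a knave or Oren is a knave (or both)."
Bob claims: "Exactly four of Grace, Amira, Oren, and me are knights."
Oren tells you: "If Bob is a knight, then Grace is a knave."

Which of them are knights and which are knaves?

Consider Amira. Suppose Amira is a knight.
Then no assignment of the remaining roles makes every statement match its speaker's type — contradiction.
So Amira is a knave.
With that fixed, Bob's statement is false, so Bob is a knave.
With that fixed, Oren's statement is true, so Oren is a knight.
With that fixed, Grace's statement is true, so Grace is a knight.

Amira: knave, Grace: knight, Bob: knave, Oren: knight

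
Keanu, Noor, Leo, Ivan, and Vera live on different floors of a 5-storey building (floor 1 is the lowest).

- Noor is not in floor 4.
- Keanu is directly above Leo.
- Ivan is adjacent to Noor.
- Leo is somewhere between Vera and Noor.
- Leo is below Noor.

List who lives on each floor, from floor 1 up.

Vera, Leo, Keanu, Ivan, Noor

From clue 1: Noor is in {1,2,3,5}.
From clues 1–2: Keanu is in {2,3,4,5}.
From clues 1–3: Vera is in {1,3,5}.
From clues 1–4: Keanu is in {3,4}.
From clues 1–5: Vera → floor 1, Leo → floor 2, Keanu → floor 3, Ivan → floor 4, Noor → floor 5.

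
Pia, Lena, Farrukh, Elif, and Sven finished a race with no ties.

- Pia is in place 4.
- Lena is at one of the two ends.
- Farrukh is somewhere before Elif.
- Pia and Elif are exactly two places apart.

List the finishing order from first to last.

Farrukh, Elif, Sven, Pia, Lena

From clue 1: Pia → place 4.
From clues 1–2: Lena is in {1,5}.
From clues 1–4: Farrukh → place 1, Elif → place 2, Sven → place 3, Lena → place 5.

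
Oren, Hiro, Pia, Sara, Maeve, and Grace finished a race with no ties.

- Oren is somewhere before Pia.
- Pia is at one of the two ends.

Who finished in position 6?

With clue 1, Oren is ruled out for place 6.
With clues 1–2, Grace, Hiro, Maeve, and Sara are ruled out for place 6.
So place 6 is Pia.

Pia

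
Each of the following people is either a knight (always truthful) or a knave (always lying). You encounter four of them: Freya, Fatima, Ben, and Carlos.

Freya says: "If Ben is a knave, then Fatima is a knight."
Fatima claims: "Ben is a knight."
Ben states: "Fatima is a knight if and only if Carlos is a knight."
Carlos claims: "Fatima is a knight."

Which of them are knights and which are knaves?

Consider Freya. Suppose Freya is a knave.
Then no assignment of the remaining roles makes every statement match its speaker's type — contradiction.
So Freya is a knight.
Consider Fatima. Suppose Fatima is a knave.
Then no assignment of the remaining roles makes every statement match its speaker's type — contradiction.
So Fatima is a knight.
With that fixed, Carlos's statement is true, so Carlos is a knight.
With that fixed, Ben's statement is true, so Ben is a knight.

Freya: knight, Fatima: knight, Ben: knight, Carlos: knight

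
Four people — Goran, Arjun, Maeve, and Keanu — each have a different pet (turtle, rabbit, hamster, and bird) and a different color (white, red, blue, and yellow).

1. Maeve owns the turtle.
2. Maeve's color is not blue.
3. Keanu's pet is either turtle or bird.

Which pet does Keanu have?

bird

Clue 1 rules out turtle for Keanu's pet.
With clues 1–3, hamster and rabbit are impossible for Keanu's pet.
That leaves bird.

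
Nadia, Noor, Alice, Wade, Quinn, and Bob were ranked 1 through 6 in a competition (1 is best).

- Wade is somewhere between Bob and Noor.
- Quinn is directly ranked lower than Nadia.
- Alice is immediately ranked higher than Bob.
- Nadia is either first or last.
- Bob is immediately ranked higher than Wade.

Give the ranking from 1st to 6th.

From clue 1: Wade is in {2,3,4,5}.
From clues 1–3: Alice is in {1,3,5}.
From clues 1–4: Nadia → rank 1, Quinn → rank 2.
From clues 1–5: Alice → rank 3, Bob → rank 4, Wade → rank 5, Noor → rank 6.

Nadia, Quinn, Alice, Bob, Wade, Noor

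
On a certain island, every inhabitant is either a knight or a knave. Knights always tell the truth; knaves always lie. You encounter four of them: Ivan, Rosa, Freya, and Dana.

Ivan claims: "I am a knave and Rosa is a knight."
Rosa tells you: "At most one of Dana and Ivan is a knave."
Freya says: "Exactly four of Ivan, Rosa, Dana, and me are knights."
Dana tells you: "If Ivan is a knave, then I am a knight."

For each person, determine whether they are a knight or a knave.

Ivan: knave, Rosa: knave, Freya: knave, Dana: knave

Consider Ivan. Suppose Ivan is a knight.
Then Ivan's own statement would have to be true, but it can't be — contradiction.
So Ivan is a knave.
With that fixed, Freya's statement is false, so Freya is a knave.
Consider Rosa. Suppose Rosa is a knight.
Then Ivan's statement comes out true, contradicting Ivan being a knave.
So Rosa is a knave.
Consider Dana. Suppose Dana is a knight.
Then Rosa's statement comes out true, contradicting Rosa being a knave.
So Dana is a knave.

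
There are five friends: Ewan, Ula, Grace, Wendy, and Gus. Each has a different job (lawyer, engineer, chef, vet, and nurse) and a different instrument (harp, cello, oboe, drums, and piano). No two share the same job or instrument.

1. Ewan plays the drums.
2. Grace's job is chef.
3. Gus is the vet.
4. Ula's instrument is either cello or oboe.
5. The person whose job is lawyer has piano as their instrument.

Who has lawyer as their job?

Wendy

With clues 1–2, Grace is impossible for the one with job lawyer.
With clues 1–3, Gus is impossible for the one with job lawyer.
With clues 1–5, Ewan and Ula are impossible for the one with job lawyer.
That leaves Wendy.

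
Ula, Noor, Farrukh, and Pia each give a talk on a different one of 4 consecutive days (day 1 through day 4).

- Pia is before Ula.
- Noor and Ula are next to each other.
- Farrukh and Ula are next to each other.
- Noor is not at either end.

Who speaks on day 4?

With clue 1, Pia is ruled out for day 4.
With clues 1–3, Ula is ruled out for day 4.
With clues 1–4, Noor is ruled out for day 4.
So day 4 is Farrukh.

Farrukh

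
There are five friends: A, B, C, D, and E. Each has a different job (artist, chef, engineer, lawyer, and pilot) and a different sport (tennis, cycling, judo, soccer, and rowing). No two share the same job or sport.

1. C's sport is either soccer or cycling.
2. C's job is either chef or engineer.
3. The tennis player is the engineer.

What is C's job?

chef

With clues 1–2, artist, lawyer, and pilot are impossible for C's job.
With clues 1–3, engineer is impossible for C's job.
That leaves chef.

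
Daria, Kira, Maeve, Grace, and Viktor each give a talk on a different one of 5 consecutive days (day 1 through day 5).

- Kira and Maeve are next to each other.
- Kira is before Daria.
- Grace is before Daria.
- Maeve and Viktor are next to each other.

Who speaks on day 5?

With clues 1–2, Kira and Maeve are ruled out for day 5.
With clues 1–3, Grace is ruled out for day 5.
With clues 1–4, Viktor is ruled out for day 5.
So day 5 is Daria.

Daria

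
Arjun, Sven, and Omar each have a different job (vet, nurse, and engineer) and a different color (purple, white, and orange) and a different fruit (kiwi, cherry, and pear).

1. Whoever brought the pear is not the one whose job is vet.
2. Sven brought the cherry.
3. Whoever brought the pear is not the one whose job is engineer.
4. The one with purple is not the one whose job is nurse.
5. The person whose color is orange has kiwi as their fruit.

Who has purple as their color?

With clues 1–5, Arjun and Omar are impossible for the one with color purple.
That leaves Sven.

Sven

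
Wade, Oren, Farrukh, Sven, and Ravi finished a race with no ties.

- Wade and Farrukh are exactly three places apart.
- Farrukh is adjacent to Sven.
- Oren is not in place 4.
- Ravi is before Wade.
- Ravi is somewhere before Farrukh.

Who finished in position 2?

Wade

With clues 1–4, Oren and Ravi are ruled out for place 2.
With clues 1–5, Farrukh and Sven are ruled out for place 2.
So place 2 is Wade.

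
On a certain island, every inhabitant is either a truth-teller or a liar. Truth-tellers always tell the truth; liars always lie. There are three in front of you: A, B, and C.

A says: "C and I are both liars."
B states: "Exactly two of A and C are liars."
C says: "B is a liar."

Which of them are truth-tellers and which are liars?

Consider A. Suppose A is a truth-teller.
Then A's own statement would have to be true, but it can't be — contradiction.
So A is a liar.
Consider B. Suppose B is a truth-teller.
Then no assignment of the remaining roles makes every statement match its speaker's type — contradiction.
So B is a liar.
With that fixed, C's statement is true, so C is a truth-teller.

A: liar, B: liar, C: truth-teller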